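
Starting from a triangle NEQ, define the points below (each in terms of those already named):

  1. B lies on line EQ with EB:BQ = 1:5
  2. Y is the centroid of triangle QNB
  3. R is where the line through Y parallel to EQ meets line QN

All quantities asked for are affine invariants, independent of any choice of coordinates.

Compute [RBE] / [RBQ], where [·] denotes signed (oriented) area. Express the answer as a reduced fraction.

[RBE]:[RBQ] = -1/5

Choose coordinates N = (0, 0), E = (1, 0), Q = (0, 1).
1. B lies on line EQ with EB:BQ = 1:5 ⇒ B = (5/6, 1/6)
2. Y is the centroid of triangle QNB ⇒ Y = (5/18, 7/18)
3. R is where the line through Y parallel to EQ meets line QN ⇒ R = (0, 2/3)
2·[RBE] = -1/18, 2·[RBQ] = 5/18
[RBE]:[RBQ] = -1/18:5/18 = -1/5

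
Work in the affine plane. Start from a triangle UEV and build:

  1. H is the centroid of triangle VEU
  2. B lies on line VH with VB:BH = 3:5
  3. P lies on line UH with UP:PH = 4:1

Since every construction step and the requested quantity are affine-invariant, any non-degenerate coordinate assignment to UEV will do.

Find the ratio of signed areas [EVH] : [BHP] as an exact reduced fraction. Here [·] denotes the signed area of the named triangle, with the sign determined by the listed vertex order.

[EVH]:[BHP] = -8

Assign U = (0, 0), E = (1, 0), V = (0, 1) — the answer is frame-independent, so this choice is without loss of generality.
1. H is the centroid of triangle VEU ⇒ H = (1/3, 1/3)
2. B lies on line VH with VB:BH = 3:5 ⇒ B = (1/8, 3/4)
3. P lies on line UH with UP:PH = 4:1 ⇒ P = (4/15, 4/15)
2·[EVH] = 1/3, 2·[BHP] = -1/24
[EVH]:[BHP] = 1/3:-1/24 = -8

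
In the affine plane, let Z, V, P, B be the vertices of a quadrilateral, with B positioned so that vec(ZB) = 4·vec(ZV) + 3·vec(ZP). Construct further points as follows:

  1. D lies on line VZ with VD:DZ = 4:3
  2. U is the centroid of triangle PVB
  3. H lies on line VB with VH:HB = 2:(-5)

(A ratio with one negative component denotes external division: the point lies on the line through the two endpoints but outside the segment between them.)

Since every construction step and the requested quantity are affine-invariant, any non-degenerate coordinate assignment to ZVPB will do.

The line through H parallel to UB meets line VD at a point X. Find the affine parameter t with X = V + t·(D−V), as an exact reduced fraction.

Work in coordinates with Z = (0, 0), V = (1, 0), P = (0, 1), B = (4, 3).
1. D lies on line VZ with VD:DZ = 4:3 ⇒ D = (3/7, 0)
2. U is the centroid of triangle PVB ⇒ U = (5/3, 4/3)
3. H lies on line VB with VH:HB = 2:(-5) ⇒ H = (-1, -2)
through H parallel to UB: direction (7/3, 5/3); meets VD at X = (9/5, 0)
X = V + t·(D−V) with t = -7/5

t = -7/5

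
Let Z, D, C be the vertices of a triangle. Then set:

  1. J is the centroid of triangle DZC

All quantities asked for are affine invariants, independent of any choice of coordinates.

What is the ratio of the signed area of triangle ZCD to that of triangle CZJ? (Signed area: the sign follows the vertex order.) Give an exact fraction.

Assign Z = (0, 0), D = (1, 0), C = (0, 1) — the answer is frame-independent, so this choice is without loss of generality.
1. J is the centroid of triangle DZC ⇒ J = (1/3, 1/3)
2·[ZCD] = -1, 2·[CZJ] = 1/3
[ZCD]:[CZJ] = -1:1/3 = -3

[ZCD]:[CZJ] = -3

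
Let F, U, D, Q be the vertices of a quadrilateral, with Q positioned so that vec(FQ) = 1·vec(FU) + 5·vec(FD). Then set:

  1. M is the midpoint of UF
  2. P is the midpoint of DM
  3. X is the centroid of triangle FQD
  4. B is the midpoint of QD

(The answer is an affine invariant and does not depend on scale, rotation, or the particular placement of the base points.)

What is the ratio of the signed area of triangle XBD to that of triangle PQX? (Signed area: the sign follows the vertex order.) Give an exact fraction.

[XBD]:[PQX] = 2/9

Set F = (0, 0), U = (1, 0), D = (0, 1), Q = (1, 5); any affine frame gives the same invariant.
1. M is the midpoint of UF ⇒ M = (1/2, 0)
2. P is the midpoint of DM ⇒ P = (1/4, 1/2)
3. X is the centroid of triangle FQD ⇒ X = (1/3, 2)
4. B is the midpoint of QD ⇒ B = (1/2, 3)
2·[XBD] = 1/6, 2·[PQX] = 3/4
[XBD]:[PQX] = 1/6:3/4 = 2/9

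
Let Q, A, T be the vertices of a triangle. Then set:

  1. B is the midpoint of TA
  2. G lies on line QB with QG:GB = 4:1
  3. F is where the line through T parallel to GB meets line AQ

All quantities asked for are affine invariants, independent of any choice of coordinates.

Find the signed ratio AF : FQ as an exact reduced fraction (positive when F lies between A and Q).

Assign Q = (0, 0), A = (1, 0), T = (0, 1) — the answer is frame-independent, so this choice is without loss of generality.
1. B is the midpoint of TA ⇒ B = (1/2, 1/2)
2. G lies on line QB with QG:GB = 4:1 ⇒ G = (2/5, 2/5)
3. F is where the line through T parallel to GB meets line AQ ⇒ F = (-1, 0)
F = A + t·(Q−A) with t = 2, so AF:FQ = t:(1−t) = 2:-1

AF:FQ = -2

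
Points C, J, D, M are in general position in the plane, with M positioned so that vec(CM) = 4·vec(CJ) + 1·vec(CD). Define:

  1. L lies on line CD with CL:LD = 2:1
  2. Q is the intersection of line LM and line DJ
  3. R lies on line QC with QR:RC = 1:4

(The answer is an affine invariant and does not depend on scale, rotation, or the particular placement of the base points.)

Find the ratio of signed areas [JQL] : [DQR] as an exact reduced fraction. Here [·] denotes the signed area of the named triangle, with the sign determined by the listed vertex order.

Work in coordinates with C = (0, 0), J = (1, 0), D = (0, 1), M = (4, 1).
1. L lies on line CD with CL:LD = 2:1 ⇒ L = (0, 2/3)
2. Q is the intersection of line LM and line DJ ⇒ Q = (4/13, 9/13)
3. R lies on line QC with QR:RC = 1:4 ⇒ R = (16/65, 36/65)
2·[JQL] = 3/13, 2·[DQR] = -4/65
[JQL]:[DQR] = 3/13:-4/65 = -15/4

[JQL]:[DQR] = -15/4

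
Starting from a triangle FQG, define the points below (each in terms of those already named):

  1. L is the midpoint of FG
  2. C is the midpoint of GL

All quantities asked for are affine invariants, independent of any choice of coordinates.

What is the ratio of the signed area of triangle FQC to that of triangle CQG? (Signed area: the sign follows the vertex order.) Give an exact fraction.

Assign F = (0, 0), Q = (1, 0), G = (0, 1) — the answer is frame-independent, so this choice is without loss of generality.
1. L is the midpoint of FG ⇒ L = (0, 1/2)
2. C is the midpoint of GL ⇒ C = (0, 3/4)
2·[FQC] = 3/4, 2·[CQG] = 1/4
[FQC]:[CQG] = 3/4:1/4 = 3

[FQC]:[CQG] = 3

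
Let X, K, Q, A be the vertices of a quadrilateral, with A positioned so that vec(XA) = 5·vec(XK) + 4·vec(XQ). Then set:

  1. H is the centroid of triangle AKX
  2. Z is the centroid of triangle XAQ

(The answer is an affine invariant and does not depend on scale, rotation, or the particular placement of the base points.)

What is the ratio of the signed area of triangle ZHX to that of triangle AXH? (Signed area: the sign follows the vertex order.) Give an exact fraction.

Set X = (0, 0), K = (1, 0), Q = (0, 1), A = (5, 4); any affine frame gives the same invariant.
1. H is the centroid of triangle AKX ⇒ H = (2, 4/3)
2. Z is the centroid of triangle XAQ ⇒ Z = (5/3, 5/3)
2·[ZHX] = -10/9, 2·[AXH] = 4/3
[ZHX]:[AXH] = -10/9:4/3 = -5/6

[ZHX]:[AXH] = -5/6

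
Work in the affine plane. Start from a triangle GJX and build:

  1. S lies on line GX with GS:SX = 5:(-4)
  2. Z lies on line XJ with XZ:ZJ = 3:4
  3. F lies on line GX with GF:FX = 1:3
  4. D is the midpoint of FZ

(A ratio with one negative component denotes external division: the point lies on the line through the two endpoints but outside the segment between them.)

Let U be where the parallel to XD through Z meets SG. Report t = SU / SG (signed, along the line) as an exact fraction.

t = 13/20

Set G = (0, 0), J = (1, 0), X = (0, 1); any affine frame gives the same invariant.
1. S lies on line GX with GS:SX = 5:(-4) ⇒ S = (0, 5)
2. Z lies on line XJ with XZ:ZJ = 3:4 ⇒ Z = (3/7, 4/7)
3. F lies on line GX with GF:FX = 1:3 ⇒ F = (0, 1/4)
4. D is the midpoint of FZ ⇒ D = (3/14, 23/56)
through Z parallel to XD: direction (3/14, -33/56); meets SG at U = (0, 7/4)
U = S + t·(G−S) with t = 13/20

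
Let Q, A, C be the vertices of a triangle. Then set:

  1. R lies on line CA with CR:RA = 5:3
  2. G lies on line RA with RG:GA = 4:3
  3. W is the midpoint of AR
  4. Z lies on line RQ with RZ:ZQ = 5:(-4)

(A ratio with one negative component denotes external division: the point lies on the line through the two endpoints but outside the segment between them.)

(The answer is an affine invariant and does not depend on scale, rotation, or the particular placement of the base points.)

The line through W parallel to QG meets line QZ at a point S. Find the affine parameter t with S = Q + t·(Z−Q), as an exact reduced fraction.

Assign Q = (0, 0), A = (1, 0), C = (0, 1) — the answer is frame-independent, so this choice is without loss of generality.
1. R lies on line CA with CR:RA = 5:3 ⇒ R = (5/8, 3/8)
2. G lies on line RA with RG:GA = 4:3 ⇒ G = (47/56, 9/56)
3. W is the midpoint of AR ⇒ W = (13/16, 3/16)
4. Z lies on line RQ with RZ:ZQ = 5:(-4) ⇒ Z = (-5/2, -3/2)
through W parallel to QG: direction (47/56, 9/56); meets QZ at S = (5/64, 3/64)
S = Q + t·(Z−Q) with t = -1/32

t = -1/32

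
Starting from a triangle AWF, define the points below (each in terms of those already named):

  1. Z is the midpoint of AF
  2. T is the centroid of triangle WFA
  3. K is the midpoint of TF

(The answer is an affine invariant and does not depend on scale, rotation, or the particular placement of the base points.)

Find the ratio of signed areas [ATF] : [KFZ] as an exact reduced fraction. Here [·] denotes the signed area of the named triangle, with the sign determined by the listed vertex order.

Work in coordinates with A = (0, 0), W = (1, 0), F = (0, 1).
1. Z is the midpoint of AF ⇒ Z = (0, 1/2)
2. T is the centroid of triangle WFA ⇒ T = (1/3, 1/3)
3. K is the midpoint of TF ⇒ K = (1/6, 2/3)
2·[ATF] = 1/3, 2·[KFZ] = 1/12
[ATF]:[KFZ] = 1/3:1/12 = 4

[ATF]:[KFZ] = 4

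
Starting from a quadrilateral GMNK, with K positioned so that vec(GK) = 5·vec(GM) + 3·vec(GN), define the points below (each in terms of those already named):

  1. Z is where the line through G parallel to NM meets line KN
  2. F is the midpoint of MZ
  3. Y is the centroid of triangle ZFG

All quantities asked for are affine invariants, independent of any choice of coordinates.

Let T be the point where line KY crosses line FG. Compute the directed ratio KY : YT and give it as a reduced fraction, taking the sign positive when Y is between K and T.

KY:YT = -62/5

Work in coordinates with G = (0, 0), M = (1, 0), N = (0, 1), K = (5, 3).
1. Z is where the line through G parallel to NM meets line KN ⇒ Z = (-5/7, 5/7)
2. F is the midpoint of MZ ⇒ F = (1/7, 5/14)
3. Y is the centroid of triangle ZFG ⇒ Y = (-4/21, 5/14)
line KY meets FG at T = (99/434, 495/868)
Y = K + t·(T−K) with t = 62/57, so KY:YT = 62/57:-5/57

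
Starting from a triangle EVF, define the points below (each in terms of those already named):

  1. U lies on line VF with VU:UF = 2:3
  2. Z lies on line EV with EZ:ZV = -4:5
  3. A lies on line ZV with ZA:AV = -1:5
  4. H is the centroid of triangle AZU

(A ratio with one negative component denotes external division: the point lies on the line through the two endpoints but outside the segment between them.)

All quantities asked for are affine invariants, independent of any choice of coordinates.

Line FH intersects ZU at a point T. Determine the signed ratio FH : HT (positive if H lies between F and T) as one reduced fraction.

Choose coordinates E = (0, 0), V = (1, 0), F = (0, 1).
1. U lies on line VF with VU:UF = 2:3 ⇒ U = (3/5, 2/5)
2. Z lies on line EV with EZ:ZV = -4:5 ⇒ Z = (-4, 0)
3. A lies on line ZV with ZA:AV = -1:5 ⇒ A = (-21/4, 0)
4. H is the centroid of triangle AZU ⇒ H = (-173/60, 2/15)
line FH meets ZU at T = (-519/170, 7/85)
H = F + t·(T−F) with t = 17/18, so FH:HT = 17/18:1/18

FH:HT = 17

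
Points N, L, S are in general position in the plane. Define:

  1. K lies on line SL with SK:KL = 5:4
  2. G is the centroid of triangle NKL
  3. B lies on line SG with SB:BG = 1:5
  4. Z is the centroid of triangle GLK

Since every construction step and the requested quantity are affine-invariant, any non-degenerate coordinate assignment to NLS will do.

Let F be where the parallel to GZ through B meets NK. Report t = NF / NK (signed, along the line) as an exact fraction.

t = 35/12

Work in coordinates with N = (0, 0), L = (1, 0), S = (0, 1).
1. K lies on line SL with SK:KL = 5:4 ⇒ K = (5/9, 4/9)
2. G is the centroid of triangle NKL ⇒ G = (14/27, 4/27)
3. B lies on line SG with SB:BG = 1:5 ⇒ B = (7/81, 139/162)
4. Z is the centroid of triangle GLK ⇒ Z = (56/81, 16/81)
through B parallel to GZ: direction (14/81, 4/81); meets NK at F = (175/108, 35/27)
F = N + t·(K−N) with t = 35/12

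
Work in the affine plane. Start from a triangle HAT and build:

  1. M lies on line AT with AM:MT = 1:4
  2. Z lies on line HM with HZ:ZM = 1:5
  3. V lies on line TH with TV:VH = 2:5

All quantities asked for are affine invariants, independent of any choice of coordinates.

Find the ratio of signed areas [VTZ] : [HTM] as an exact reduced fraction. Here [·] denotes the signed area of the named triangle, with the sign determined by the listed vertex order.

Assign H = (0, 0), A = (1, 0), T = (0, 1) — the answer is frame-independent, so this choice is without loss of generality.
1. M lies on line AT with AM:MT = 1:4 ⇒ M = (4/5, 1/5)
2. Z lies on line HM with HZ:ZM = 1:5 ⇒ Z = (2/15, 1/30)
3. V lies on line TH with TV:VH = 2:5 ⇒ V = (0, 5/7)
2·[VTZ] = -4/105, 2·[HTM] = -4/5
[VTZ]:[HTM] = -4/105:-4/5 = 1/21

[VTZ]:[HTM] = 1/21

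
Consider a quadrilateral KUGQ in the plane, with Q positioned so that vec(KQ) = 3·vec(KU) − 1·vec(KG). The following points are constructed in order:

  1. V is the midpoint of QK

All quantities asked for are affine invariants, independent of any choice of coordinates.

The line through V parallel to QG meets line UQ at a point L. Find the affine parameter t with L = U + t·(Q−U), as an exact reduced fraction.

Set K = (0, 0), U = (1, 0), G = (0, 1), Q = (3, -1); any affine frame gives the same invariant.
1. V is the midpoint of QK ⇒ V = (3/2, -1/2)
through V parallel to QG: direction (-3, 2); meets UQ at L = (0, 1/2)
L = U + t·(Q−U) with t = -1/2

t = -1/2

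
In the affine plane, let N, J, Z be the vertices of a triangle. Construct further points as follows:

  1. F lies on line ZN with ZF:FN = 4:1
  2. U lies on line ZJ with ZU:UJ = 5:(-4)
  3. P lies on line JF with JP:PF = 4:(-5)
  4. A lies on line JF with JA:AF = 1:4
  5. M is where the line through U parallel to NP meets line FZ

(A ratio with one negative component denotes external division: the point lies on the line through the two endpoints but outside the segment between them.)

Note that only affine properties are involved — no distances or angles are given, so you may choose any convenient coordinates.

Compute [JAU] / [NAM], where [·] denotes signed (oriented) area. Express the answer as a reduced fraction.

Set N = (0, 0), J = (1, 0), Z = (0, 1); any affine frame gives the same invariant.
1. F lies on line ZN with ZF:FN = 4:1 ⇒ F = (0, 1/5)
2. U lies on line ZJ with ZU:UJ = 5:(-4) ⇒ U = (5, -4)
3. P lies on line JF with JP:PF = 4:(-5) ⇒ P = (5, -4/5)
4. A lies on line JF with JA:AF = 1:4 ⇒ A = (4/5, 1/25)
5. M is where the line through U parallel to NP meets line FZ ⇒ M = (0, -16/5)
2·[JAU] = 16/25, 2·[NAM] = -64/25
[JAU]:[NAM] = 16/25:-64/25 = -1/4

[JAU]:[NAM] = -1/4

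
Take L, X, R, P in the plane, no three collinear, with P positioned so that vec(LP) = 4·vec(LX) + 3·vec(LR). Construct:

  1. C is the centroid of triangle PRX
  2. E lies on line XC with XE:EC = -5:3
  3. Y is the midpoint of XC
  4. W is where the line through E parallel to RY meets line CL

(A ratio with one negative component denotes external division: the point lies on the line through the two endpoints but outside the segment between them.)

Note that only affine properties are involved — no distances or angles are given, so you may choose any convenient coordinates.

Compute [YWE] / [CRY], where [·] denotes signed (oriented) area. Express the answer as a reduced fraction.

[YWE]:[CRY] = 24/7

Choose coordinates L = (0, 0), X = (1, 0), R = (0, 1), P = (4, 3).
1. C is the centroid of triangle PRX ⇒ C = (5/3, 4/3)
2. E lies on line XC with XE:EC = -5:3 ⇒ E = (8/3, 10/3)
3. Y is the midpoint of XC ⇒ Y = (4/3, 2/3)
4. W is where the line through E parallel to RY meets line CL ⇒ W = (80/21, 64/21)
2·[YWE] = 24/7, 2·[CRY] = 1
[YWE]:[CRY] = 24/7:1 = 24/7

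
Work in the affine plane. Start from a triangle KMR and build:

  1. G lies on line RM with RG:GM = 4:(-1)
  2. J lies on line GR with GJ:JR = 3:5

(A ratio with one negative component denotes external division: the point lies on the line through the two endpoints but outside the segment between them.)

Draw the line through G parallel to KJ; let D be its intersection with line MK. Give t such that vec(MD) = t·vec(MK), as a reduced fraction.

Set K = (0, 0), M = (1, 0), R = (0, 1); any affine frame gives the same invariant.
1. G lies on line RM with RG:GM = 4:(-1) ⇒ G = (4/3, -1/3)
2. J lies on line GR with GJ:JR = 3:5 ⇒ J = (5/6, 1/6)
through G parallel to KJ: direction (5/6, 1/6); meets MK at D = (3, 0)
D = M + t·(K−M) with t = -2

t = -2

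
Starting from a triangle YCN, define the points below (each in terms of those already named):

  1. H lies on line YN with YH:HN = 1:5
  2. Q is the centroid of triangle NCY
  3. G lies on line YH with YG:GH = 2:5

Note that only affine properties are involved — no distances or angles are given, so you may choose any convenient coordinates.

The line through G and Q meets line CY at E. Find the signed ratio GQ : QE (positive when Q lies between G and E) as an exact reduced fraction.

Set Y = (0, 0), C = (1, 0), N = (0, 1); any affine frame gives the same invariant.
1. H lies on line YN with YH:HN = 1:5 ⇒ H = (0, 1/6)
2. Q is the centroid of triangle NCY ⇒ Q = (1/3, 1/3)
3. G lies on line YH with YG:GH = 2:5 ⇒ G = (0, 1/21)
line GQ meets CY at E = (-1/18, 0)
Q = G + t·(E−G) with t = -6, so GQ:QE = -6:7

GQ:QE = -6/7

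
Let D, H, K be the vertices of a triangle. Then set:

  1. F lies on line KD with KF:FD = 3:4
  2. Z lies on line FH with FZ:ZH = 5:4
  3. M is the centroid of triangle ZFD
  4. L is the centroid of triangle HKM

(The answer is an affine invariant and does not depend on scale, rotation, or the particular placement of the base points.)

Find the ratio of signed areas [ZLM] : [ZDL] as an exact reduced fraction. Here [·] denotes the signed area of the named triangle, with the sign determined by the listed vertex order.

[ZLM]:[ZDL] = -34/77

Set D = (0, 0), H = (1, 0), K = (0, 1); any affine frame gives the same invariant.
1. F lies on line KD with KF:FD = 3:4 ⇒ F = (0, 4/7)
2. Z lies on line FH with FZ:ZH = 5:4 ⇒ Z = (5/9, 16/63)
3. M is the centroid of triangle ZFD ⇒ M = (5/27, 52/189)
4. L is the centroid of triangle HKM ⇒ L = (32/81, 241/567)
2·[ZLM] = 34/567, 2·[ZDL] = -11/81
[ZLM]:[ZDL] = 34/567:-11/81 = -34/77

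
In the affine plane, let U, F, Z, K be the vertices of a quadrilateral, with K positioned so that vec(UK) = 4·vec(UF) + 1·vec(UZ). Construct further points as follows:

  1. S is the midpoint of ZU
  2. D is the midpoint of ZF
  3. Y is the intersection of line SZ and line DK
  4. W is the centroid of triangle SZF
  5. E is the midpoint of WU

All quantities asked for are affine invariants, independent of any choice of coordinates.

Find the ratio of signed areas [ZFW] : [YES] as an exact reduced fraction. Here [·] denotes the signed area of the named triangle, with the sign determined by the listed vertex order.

Choose coordinates U = (0, 0), F = (1, 0), Z = (0, 1), K = (4, 1).
1. S is the midpoint of ZU ⇒ S = (0, 1/2)
2. D is the midpoint of ZF ⇒ D = (1/2, 1/2)
3. Y is the intersection of line SZ and line DK ⇒ Y = (0, 3/7)
4. W is the centroid of triangle SZF ⇒ W = (1/3, 1/2)
5. E is the midpoint of WU ⇒ E = (1/6, 1/4)
2·[ZFW] = -1/6, 2·[YES] = 1/84
[ZFW]:[YES] = -1/6:1/84 = -14

[ZFW]:[YES] = -14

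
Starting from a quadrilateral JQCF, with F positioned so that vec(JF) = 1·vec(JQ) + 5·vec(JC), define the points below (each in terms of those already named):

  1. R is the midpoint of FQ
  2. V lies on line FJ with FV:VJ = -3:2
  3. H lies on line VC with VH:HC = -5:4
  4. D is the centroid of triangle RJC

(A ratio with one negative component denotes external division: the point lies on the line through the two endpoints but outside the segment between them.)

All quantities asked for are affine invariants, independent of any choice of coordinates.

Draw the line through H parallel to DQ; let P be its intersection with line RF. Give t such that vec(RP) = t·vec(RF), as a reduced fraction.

t = 219/10

Set J = (0, 0), Q = (1, 0), C = (0, 1), F = (1, 5); any affine frame gives the same invariant.
1. R is the midpoint of FQ ⇒ R = (1, 5/2)
2. V lies on line FJ with FV:VJ = -3:2 ⇒ V = (-2, -10)
3. H lies on line VC with VH:HC = -5:4 ⇒ H = (8, 45)
4. D is the centroid of triangle RJC ⇒ D = (1/3, 7/6)
through H parallel to DQ: direction (2/3, -7/6); meets RF at P = (1, 229/4)
P = R + t·(F−R) with t = 219/10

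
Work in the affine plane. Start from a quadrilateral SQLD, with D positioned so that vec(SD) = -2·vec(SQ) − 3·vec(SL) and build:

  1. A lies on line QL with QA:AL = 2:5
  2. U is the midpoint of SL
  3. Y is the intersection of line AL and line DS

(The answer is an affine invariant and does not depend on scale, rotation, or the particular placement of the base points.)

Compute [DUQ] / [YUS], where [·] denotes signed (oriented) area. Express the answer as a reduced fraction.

Assign S = (0, 0), Q = (1, 0), L = (0, 1), D = (-2, -3) — the answer is frame-independent, so this choice is without loss of generality.
1. A lies on line QL with QA:AL = 2:5 ⇒ A = (5/7, 2/7)
2. U is the midpoint of SL ⇒ U = (0, 1/2)
3. Y is the intersection of line AL and line DS ⇒ Y = (2/5, 3/5)
2·[DUQ] = -9/2, 2·[YUS] = 1/5
[DUQ]:[YUS] = -9/2:1/5 = -45/2

[DUQ]:[YUS] = -45/2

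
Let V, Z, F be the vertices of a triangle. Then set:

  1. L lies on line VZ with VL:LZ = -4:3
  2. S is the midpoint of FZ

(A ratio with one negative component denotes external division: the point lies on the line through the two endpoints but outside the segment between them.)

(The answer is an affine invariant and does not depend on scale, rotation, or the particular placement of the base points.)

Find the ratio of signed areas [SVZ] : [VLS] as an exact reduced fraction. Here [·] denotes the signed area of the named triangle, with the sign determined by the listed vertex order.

Assign V = (0, 0), Z = (1, 0), F = (0, 1) — the answer is frame-independent, so this choice is without loss of generality.
1. L lies on line VZ with VL:LZ = -4:3 ⇒ L = (4, 0)
2. S is the midpoint of FZ ⇒ S = (1/2, 1/2)
2·[SVZ] = 1/2, 2·[VLS] = 2
[SVZ]:[VLS] = 1/2:2 = 1/4

[SVZ]:[VLS] = 1/4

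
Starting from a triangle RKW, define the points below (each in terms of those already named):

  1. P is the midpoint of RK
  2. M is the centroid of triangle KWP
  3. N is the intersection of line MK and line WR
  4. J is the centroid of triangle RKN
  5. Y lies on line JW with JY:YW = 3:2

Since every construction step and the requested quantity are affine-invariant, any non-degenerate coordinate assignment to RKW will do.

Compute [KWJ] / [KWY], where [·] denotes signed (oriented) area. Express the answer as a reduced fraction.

Work in coordinates with R = (0, 0), K = (1, 0), W = (0, 1).
1. P is the midpoint of RK ⇒ P = (1/2, 0)
2. M is the centroid of triangle KWP ⇒ M = (1/2, 1/3)
3. N is the intersection of line MK and line WR ⇒ N = (0, 2/3)
4. J is the centroid of triangle RKN ⇒ J = (1/3, 2/9)
5. Y lies on line JW with JY:YW = 3:2 ⇒ Y = (2/15, 31/45)
2·[KWJ] = 4/9, 2·[KWY] = 8/45
[KWJ]:[KWY] = 4/9:8/45 = 5/2

[KWJ]:[KWY] = 5/2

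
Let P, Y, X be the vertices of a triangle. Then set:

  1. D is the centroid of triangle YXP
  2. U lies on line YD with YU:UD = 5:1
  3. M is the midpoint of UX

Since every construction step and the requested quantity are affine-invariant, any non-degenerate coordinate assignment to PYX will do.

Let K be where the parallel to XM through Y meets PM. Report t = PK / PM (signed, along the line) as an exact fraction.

Set P = (0, 0), Y = (1, 0), X = (0, 1); any affine frame gives the same invariant.
1. D is the centroid of triangle YXP ⇒ D = (1/3, 1/3)
2. U lies on line YD with YU:UD = 5:1 ⇒ U = (4/9, 5/18)
3. M is the midpoint of UX ⇒ M = (2/9, 23/36)
through Y parallel to XM: direction (2/9, -13/36); meets PM at K = (13/36, 299/288)
K = P + t·(M−P) with t = 13/8

t = 13/8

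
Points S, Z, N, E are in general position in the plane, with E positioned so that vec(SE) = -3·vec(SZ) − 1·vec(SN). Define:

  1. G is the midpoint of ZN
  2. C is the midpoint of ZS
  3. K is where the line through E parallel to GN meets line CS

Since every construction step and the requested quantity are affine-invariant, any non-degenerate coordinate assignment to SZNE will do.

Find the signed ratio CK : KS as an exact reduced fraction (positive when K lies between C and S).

CK:KS = -9/8

Work in coordinates with S = (0, 0), Z = (1, 0), N = (0, 1), E = (-3, -1).
1. G is the midpoint of ZN ⇒ G = (1/2, 1/2)
2. C is the midpoint of ZS ⇒ C = (1/2, 0)
3. K is where the line through E parallel to GN meets line CS ⇒ K = (-4, 0)
K = C + t·(S−C) with t = 9, so CK:KS = t:(1−t) = 9:-8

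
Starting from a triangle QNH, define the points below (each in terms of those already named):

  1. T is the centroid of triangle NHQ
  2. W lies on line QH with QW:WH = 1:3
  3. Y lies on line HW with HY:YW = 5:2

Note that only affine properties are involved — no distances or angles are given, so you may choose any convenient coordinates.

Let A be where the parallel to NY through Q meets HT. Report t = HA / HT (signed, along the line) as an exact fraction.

t = 84/43

Set Q = (0, 0), N = (1, 0), H = (0, 1); any affine frame gives the same invariant.
1. T is the centroid of triangle NHQ ⇒ T = (1/3, 1/3)
2. W lies on line QH with QW:WH = 1:3 ⇒ W = (0, 1/4)
3. Y lies on line HW with HY:YW = 5:2 ⇒ Y = (0, 13/28)
through Q parallel to NY: direction (-1, 13/28); meets HT at A = (28/43, -13/43)
A = H + t·(T−H) with t = 84/43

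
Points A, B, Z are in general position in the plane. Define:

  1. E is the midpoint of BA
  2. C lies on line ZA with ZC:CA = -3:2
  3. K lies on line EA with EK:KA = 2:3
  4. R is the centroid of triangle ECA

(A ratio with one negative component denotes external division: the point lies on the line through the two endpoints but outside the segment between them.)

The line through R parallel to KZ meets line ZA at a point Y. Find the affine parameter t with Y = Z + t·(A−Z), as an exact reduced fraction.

t = 10/9

Assign A = (0, 0), B = (1, 0), Z = (0, 1) — the answer is frame-independent, so this choice is without loss of generality.
1. E is the midpoint of BA ⇒ E = (1/2, 0)
2. C lies on line ZA with ZC:CA = -3:2 ⇒ C = (0, -2)
3. K lies on line EA with EK:KA = 2:3 ⇒ K = (3/10, 0)
4. R is the centroid of triangle ECA ⇒ R = (1/6, -2/3)
through R parallel to KZ: direction (-3/10, 1); meets ZA at Y = (0, -1/9)
Y = Z + t·(A−Z) with t = 10/9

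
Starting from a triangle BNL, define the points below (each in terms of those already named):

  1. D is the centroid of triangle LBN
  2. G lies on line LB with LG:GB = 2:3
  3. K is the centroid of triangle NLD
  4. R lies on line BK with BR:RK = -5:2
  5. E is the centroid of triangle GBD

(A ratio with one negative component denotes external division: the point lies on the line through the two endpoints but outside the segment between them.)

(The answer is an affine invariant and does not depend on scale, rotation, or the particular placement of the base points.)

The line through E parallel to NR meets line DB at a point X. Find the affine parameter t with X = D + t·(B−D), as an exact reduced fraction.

t = 23/45

Choose coordinates B = (0, 0), N = (1, 0), L = (0, 1).
1. D is the centroid of triangle LBN ⇒ D = (1/3, 1/3)
2. G lies on line LB with LG:GB = 2:3 ⇒ G = (0, 3/5)
3. K is the centroid of triangle NLD ⇒ K = (4/9, 4/9)
4. R lies on line BK with BR:RK = -5:2 ⇒ R = (20/27, 20/27)
5. E is the centroid of triangle GBD ⇒ E = (1/9, 14/45)
through E parallel to NR: direction (-7/27, 20/27); meets DB at X = (22/135, 22/135)
X = D + t·(B−D) with t = 23/45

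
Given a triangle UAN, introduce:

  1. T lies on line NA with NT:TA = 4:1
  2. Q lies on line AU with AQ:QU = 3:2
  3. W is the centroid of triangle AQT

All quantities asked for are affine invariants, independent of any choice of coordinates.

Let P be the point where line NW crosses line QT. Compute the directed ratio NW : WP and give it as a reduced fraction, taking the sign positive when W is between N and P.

NW:WP = -13

Assign U = (0, 0), A = (1, 0), N = (0, 1) — the answer is frame-independent, so this choice is without loss of generality.
1. T lies on line NA with NT:TA = 4:1 ⇒ T = (4/5, 1/5)
2. Q lies on line AU with AQ:QU = 3:2 ⇒ Q = (2/5, 0)
3. W is the centroid of triangle AQT ⇒ W = (11/15, 1/15)
line NW meets QT at P = (44/65, 9/65)
W = N + t·(P−N) with t = 13/12, so NW:WP = 13/12:-1/12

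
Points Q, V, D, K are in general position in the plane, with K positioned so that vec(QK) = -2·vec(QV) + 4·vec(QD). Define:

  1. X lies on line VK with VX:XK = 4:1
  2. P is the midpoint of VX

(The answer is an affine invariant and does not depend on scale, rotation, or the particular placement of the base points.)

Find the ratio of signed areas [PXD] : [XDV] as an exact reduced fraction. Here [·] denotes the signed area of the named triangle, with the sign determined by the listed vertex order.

Choose coordinates Q = (0, 0), V = (1, 0), D = (0, 1), K = (-2, 4).
1. X lies on line VK with VX:XK = 4:1 ⇒ X = (-7/5, 16/5)
2. P is the midpoint of VX ⇒ P = (-1/5, 8/5)
2·[PXD] = 2/5, 2·[XDV] = 4/5
[PXD]:[XDV] = 2/5:4/5 = 1/2

[PXD]:[XDV] = 1/2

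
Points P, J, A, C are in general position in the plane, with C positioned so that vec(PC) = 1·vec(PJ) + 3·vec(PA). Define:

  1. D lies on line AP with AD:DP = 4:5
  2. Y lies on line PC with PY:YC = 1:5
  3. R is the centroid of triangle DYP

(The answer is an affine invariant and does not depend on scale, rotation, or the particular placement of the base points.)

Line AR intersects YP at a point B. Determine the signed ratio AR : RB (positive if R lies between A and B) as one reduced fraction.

Assign P = (0, 0), J = (1, 0), A = (0, 1), C = (1, 3) — the answer is frame-independent, so this choice is without loss of generality.
1. D lies on line AP with AD:DP = 4:5 ⇒ D = (0, 5/9)
2. Y lies on line PC with PY:YC = 1:5 ⇒ Y = (1/6, 1/2)
3. R is the centroid of triangle DYP ⇒ R = (1/18, 19/54)
line AR meets YP at B = (3/44, 9/44)
R = A + t·(B−A) with t = 22/27, so AR:RB = 22/27:5/27

AR:RB = 22/5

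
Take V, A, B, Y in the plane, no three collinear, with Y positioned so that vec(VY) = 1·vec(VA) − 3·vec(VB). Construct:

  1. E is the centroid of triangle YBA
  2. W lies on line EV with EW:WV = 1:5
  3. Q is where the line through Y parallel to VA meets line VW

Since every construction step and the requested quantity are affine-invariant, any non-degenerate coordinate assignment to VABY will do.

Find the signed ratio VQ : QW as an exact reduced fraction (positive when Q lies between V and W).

Assign V = (0, 0), A = (1, 0), B = (0, 1), Y = (1, -3) — the answer is frame-independent, so this choice is without loss of generality.
1. E is the centroid of triangle YBA ⇒ E = (2/3, -2/3)
2. W lies on line EV with EW:WV = 1:5 ⇒ W = (5/9, -5/9)
3. Q is where the line through Y parallel to VA meets line VW ⇒ Q = (3, -3)
Q = V + t·(W−V) with t = 27/5, so VQ:QW = t:(1−t) = 27/5:-22/5

VQ:QW = -27/22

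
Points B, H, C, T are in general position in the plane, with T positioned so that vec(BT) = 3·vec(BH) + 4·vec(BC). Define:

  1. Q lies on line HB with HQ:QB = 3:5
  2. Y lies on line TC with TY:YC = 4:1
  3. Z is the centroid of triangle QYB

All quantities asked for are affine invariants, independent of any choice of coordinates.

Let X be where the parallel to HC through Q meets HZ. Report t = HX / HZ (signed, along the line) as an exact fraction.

t = 45/7

Choose coordinates B = (0, 0), H = (1, 0), C = (0, 1), T = (3, 4).
1. Q lies on line HB with HQ:QB = 3:5 ⇒ Q = (5/8, 0)
2. Y lies on line TC with TY:YC = 4:1 ⇒ Y = (3/5, 8/5)
3. Z is the centroid of triangle QYB ⇒ Z = (49/120, 8/15)
through Q parallel to HC: direction (-1, 1); meets HZ at X = (-157/56, 24/7)
X = H + t·(Z−H) with t = 45/7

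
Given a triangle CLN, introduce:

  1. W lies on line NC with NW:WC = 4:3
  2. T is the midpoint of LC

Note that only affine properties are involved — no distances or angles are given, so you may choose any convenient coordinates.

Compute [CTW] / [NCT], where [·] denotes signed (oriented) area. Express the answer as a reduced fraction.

[CTW]:[NCT] = 3/7

Work in coordinates with C = (0, 0), L = (1, 0), N = (0, 1).
1. W lies on line NC with NW:WC = 4:3 ⇒ W = (0, 3/7)
2. T is the midpoint of LC ⇒ T = (1/2, 0)
2·[CTW] = 3/14, 2·[NCT] = 1/2
[CTW]:[NCT] = 3/14:1/2 = 3/7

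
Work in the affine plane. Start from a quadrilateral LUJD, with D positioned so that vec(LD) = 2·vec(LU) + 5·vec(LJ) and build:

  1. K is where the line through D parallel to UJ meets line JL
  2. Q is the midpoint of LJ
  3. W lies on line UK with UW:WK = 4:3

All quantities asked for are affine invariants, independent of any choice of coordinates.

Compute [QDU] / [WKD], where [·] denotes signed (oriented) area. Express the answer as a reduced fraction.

[QDU]:[WKD] = 77/72

Choose coordinates L = (0, 0), U = (1, 0), J = (0, 1), D = (2, 5).
1. K is where the line through D parallel to UJ meets line JL ⇒ K = (0, 7)
2. Q is the midpoint of LJ ⇒ Q = (0, 1/2)
3. W lies on line UK with UW:WK = 4:3 ⇒ W = (3/7, 4)
2·[QDU] = -11/2, 2·[WKD] = -36/7
[QDU]:[WKD] = -11/2:-36/7 = 77/72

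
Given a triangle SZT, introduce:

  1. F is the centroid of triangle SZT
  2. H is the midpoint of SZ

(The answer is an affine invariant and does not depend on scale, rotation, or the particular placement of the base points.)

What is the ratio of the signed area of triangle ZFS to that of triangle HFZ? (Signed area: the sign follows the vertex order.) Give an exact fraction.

Set S = (0, 0), Z = (1, 0), T = (0, 1); any affine frame gives the same invariant.
1. F is the centroid of triangle SZT ⇒ F = (1/3, 1/3)
2. H is the midpoint of SZ ⇒ H = (1/2, 0)
2·[ZFS] = 1/3, 2·[HFZ] = -1/6
[ZFS]:[HFZ] = 1/3:-1/6 = -2

[ZFS]:[HFZ] = -2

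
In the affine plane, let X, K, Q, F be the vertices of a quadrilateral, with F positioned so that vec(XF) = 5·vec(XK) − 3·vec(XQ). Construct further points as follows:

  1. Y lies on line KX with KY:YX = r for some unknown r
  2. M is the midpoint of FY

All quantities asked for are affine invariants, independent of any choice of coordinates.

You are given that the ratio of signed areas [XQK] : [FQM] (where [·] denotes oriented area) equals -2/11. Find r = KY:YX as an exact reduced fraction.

Set X = (0, 0), K = (1, 0), Q = (0, 1), F = (5, -3); any affine frame gives the same invariant.
1. With KY:YX = r, write λ = r/(r+1) so Y = K + λ·(X−K); Y is affine-linear in λ
2. M is the midpoint of FY ⇒ M is an affine combination of earlier points and hence also affine-linear in λ
Every point depending on Y is an affine combination of Y and λ-independent points, so each such coordinate is linear in λ; the λ² term in each signed area is a multiple of (X−K)×(X−K) = 0, so 2·[XQK] and 2·[FQM] are each linear in λ. Evaluating at λ=0 and λ=1:
  2·[XQK] = -1,   2·[FQM] = 2·λ + 1/2
So [XQK]:[FQM] = (-1) / (2·λ + 1/2). Setting this equal to -2/11:
  -1 = -2/11·(2·λ + 1/2)  ⇒  λ = 5/2
Then r = λ/(1−λ) = (5/2)/(-3/2) = -5/3. Check: with r = -5/3, Y = (-3/2, 0) and [XQK]:[FQM] = -2/11 as required.

r = -5/3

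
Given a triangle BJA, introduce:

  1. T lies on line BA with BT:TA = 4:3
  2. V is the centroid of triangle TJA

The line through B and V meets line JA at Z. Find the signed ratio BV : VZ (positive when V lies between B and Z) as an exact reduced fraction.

Work in coordinates with B = (0, 0), J = (1, 0), A = (0, 1).
1. T lies on line BA with BT:TA = 4:3 ⇒ T = (0, 4/7)
2. V is the centroid of triangle TJA ⇒ V = (1/3, 11/21)
line BV meets JA at Z = (7/18, 11/18)
V = B + t·(Z−B) with t = 6/7, so BV:VZ = 6/7:1/7

BV:VZ = 6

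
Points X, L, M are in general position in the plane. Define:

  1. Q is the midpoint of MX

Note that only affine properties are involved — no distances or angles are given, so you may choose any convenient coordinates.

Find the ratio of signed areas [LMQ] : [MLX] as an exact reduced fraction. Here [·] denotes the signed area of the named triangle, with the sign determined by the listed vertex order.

[LMQ]:[MLX] = -1/2

Assign X = (0, 0), L = (1, 0), M = (0, 1) — the answer is frame-independent, so this choice is without loss of generality.
1. Q is the midpoint of MX ⇒ Q = (0, 1/2)
2·[LMQ] = 1/2, 2·[MLX] = -1
[LMQ]:[MLX] = 1/2:-1 = -1/2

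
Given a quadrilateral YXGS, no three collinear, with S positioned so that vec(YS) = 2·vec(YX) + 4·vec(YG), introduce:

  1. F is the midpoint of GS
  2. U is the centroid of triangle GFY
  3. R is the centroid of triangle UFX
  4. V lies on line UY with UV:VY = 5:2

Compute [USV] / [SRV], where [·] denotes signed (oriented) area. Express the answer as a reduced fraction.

Assign Y = (0, 0), X = (1, 0), G = (0, 1), S = (2, 4) — the answer is frame-independent, so this choice is without loss of generality.
1. F is the midpoint of GS ⇒ F = (1, 5/2)
2. U is the centroid of triangle GFY ⇒ U = (1/3, 7/6)
3. R is the centroid of triangle UFX ⇒ R = (7/9, 11/9)
4. V lies on line UY with UV:VY = 5:2 ⇒ V = (2/21, 1/3)
2·[USV] = -5/7, 2·[SRV] = -17/21
[USV]:[SRV] = -5/7:-17/21 = 15/17

[USV]:[SRV] = 15/17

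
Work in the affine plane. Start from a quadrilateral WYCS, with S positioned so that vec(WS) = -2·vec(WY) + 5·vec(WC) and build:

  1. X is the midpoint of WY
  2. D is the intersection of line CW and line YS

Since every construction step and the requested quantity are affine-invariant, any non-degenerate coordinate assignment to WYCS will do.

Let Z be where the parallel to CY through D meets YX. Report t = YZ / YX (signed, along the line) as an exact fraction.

t = -4/3

Choose coordinates W = (0, 0), Y = (1, 0), C = (0, 1), S = (-2, 5).
1. X is the midpoint of WY ⇒ X = (1/2, 0)
2. D is the intersection of line CW and line YS ⇒ D = (0, 5/3)
through D parallel to CY: direction (1, -1); meets YX at Z = (5/3, 0)
Z = Y + t·(X−Y) with t = -4/3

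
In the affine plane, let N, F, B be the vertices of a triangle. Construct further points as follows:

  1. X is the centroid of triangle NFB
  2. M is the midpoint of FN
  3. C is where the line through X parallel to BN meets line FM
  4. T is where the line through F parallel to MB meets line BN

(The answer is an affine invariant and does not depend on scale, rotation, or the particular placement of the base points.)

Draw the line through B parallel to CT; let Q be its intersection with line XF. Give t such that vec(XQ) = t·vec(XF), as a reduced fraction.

Choose coordinates N = (0, 0), F = (1, 0), B = (0, 1).
1. X is the centroid of triangle NFB ⇒ X = (1/3, 1/3)
2. M is the midpoint of FN ⇒ M = (1/2, 0)
3. C is where the line through X parallel to BN meets line FM ⇒ C = (1/3, 0)
4. T is where the line through F parallel to MB meets line BN ⇒ T = (0, 2)
through B parallel to CT: direction (-1/3, 2); meets XF at Q = (1/11, 5/11)
Q = X + t·(F−X) with t = -4/11

t = -4/11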